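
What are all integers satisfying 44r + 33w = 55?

Step 1: Compute gcd(44, 33) = 11.
Since 11 divides 55, solutions exist.

Step 2: Find a particular solution using extended Euclidean algorithm.
We get r₀ = 5, w₀ = -5.
Check: 44*5 + 33*-5 = 55 = 55 ✓

Step 3: Write the general solution.
r = 5 + (33/11)t = 5 + 3t
w = -5 - (44/11)t = -5 - 4t
for any integer t.

r = 5 + 3t, w = -5 - 4t for integer t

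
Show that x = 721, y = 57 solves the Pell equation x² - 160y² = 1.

Compute x² = 721² = 519841
Compute 160y² = 160·57² = 160·3249 = 519840
x² - 160y² = 519841 - 519840 = 1
Since this equals 1, (721, 57) is a solution.

Yes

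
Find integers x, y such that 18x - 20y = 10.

Step 1: Check solvability.
gcd(18, 20) = 2
Since 2 divides 10, solutions exist.

Step 2: Apply extended Euclidean algorithm to find gcd.
We find integers such that 18*x0 + 20*y0 = 2

Step 3: Scale the particular solution.
Multiply by 10/2 = 5:
x = -5, y = -5

Step 4: Verify.
18*(-5) - 20*(-5) = 10 = 10 ✓

x = -5, y = -5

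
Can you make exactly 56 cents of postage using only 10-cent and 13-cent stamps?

We need non-negative x, y with 10x + 13y = 56.
gcd(10, 13) = 1 divides 56, so integer solutions exist.
Search for a non-negative one: x = 3 gives 13y = 56 - 30 = 26, so y = 2.
Check: 10·3 + 13·2 = 56 ✓

Yes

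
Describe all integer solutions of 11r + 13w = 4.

Step 1: Compute gcd(11, 13) = 1.
Since 1 divides 4, solutions exist.

Step 2: Find a particular solution using extended Euclidean algorithm.
We get r₀ = 24, w₀ = -20.
Check: 11*24 + 13*-20 = 4 = 4 ✓

Step 3: Write the general solution.
r = 24 + (13/1)t = 24 + 13t
w = -20 - (11/1)t = -20 - 11t
for any integer t.

r = 24 + 13t, w = -20 - 11t for integer t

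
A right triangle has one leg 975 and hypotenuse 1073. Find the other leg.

b² = c² - a² = 1151329 - 950625 = 200704
b = 448

448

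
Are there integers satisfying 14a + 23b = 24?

Step 1: Compute gcd(14, 23).
gcd(14, 23) = 1

Step 2: Check divisibility.
Does 1 divide 24? 24 = 1 x 24, so yes.

By the theorem on linear Diophantine equations, 14a + 23b = 24 has integer solutions if and only if gcd(14, 23) divides 24. Since 1 | 24, solutions exist.

Yes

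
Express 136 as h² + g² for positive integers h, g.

We need to find integers h, g > 0 such that h² + g² = 136.
Trying h = 6: g² = 136 - 6² = 136 - 36 = 100
g = 10
Check: 6² + 10² = 36 + 100 = 136 ✓

136 = 6² + 10²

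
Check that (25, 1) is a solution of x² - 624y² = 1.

Compute x² = 25² = 625
Compute 624y² = 624·1² = 624·1 = 624
x² - 624y² = 625 - 624 = 1
Since this equals 1, (25, 1) is a solution.

Yes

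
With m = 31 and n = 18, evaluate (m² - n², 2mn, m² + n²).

a = m² - n² = 961 - 324 = 637
b = 2mn = 2·31·18 = 1116
c = m² + n² = 961 + 324 = 1285
Verify: 637² + 1116² = 405769 + 1245456 = 1651225 = 1285² ✓

(637, 1116, 1285)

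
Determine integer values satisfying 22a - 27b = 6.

Step 1: Check solvability.
gcd(22, 27) = 1
Since 1 divides 6, solutions exist.

Step 2: Apply extended Euclidean algorithm to find gcd.
We find integers such that 22*x0 + 27*y0 = 1

Step 3: Scale the particular solution.
Multiply by 6/1 = 6:
a = -66, b = -54

Step 4: Verify.
22*(-66) - 27*(-54) = 6 = 6 ✓

a = -66, b = -54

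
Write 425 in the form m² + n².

We need to find integers m, n > 0 such that m² + n² = 425.
Trying m = 5: n² = 425 - 5² = 425 - 25 = 400
n = 20
Check: 5² + 20² = 25 + 400 = 425 ✓

425 = 5² + 20²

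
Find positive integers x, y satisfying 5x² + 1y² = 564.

Try small values of x and check whether (564 - 5x²)/1 is a perfect square.
x = 10: 5·10² = 500, so 1y² = 564 - 500 = 64, giving y² = 64, y = 8.
Check: 5·10² + 1·8² = 500 + 64 = 564 ✓

x = 10, y = 8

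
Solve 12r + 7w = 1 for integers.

Step 1: Check solvability.
gcd(12, 7) = 1
Since 1 divides 1, solutions exist.

Step 2: Apply extended Euclidean algorithm to find gcd.
We find integers such that 12*x0 + 7*y0 = 1

Step 3: Scale the particular solution.
Multiply by 1/1 = 1:
r = 3, w = -5

Step 4: Verify.
12*(3) + 7*(-5) = 1 = 1 ✓

r = 3, w = -5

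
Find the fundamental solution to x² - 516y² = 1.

We seek the smallest positive integers (x, y) with x² - 516y² = 1, i.e., x² = 516y² + 1.
Try successive y values:
y = 1: x² = 516·1² + 1 = 517, not a perfect square
y = 2: x² = 516·2² + 1 = 2065, not a perfect square
y = 3: x² = 516·3² + 1 = 4645, not a perfect square
... continuing the search (or via continued fractions) ...
y = 742: x² = 516·742² + 1 = 284091025, x = 16855 ✓

Verify: 16855² - 516·742² = 284091025 - 284091024 = 1 ✓

x = 16855, y = 742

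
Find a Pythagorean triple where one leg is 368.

We need the other leg and hypotenuse such that 368² + x² = c².
Take x = 465, c = 593: 368² + 465² = 135424 + 216225 = 351649 = 593² ✓
Triple: (465, 368, 593)

(465, 368, 593)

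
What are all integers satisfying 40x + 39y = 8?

Step 1: Compute gcd(40, 39) = 1.
Since 1 divides 8, solutions exist.

Step 2: Find a particular solution using extended Euclidean algorithm.
We get x₀ = 8, y₀ = -8.
Check: 40*8 + 39*-8 = 8 = 8 ✓

Step 3: Write the general solution.
x = 8 + (39/1)t = 8 + 39t
y = -8 - (40/1)t = -8 - 40t
for any integer t.

x = 8 + 39t, y = -8 - 40t for integer t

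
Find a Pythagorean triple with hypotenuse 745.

We need a² + b² = 745² = 555025.
Trying: 407² + 624² = 165649 + 389376 = 555025 ✓

(407, 624, 745)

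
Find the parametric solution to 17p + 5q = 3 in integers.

Step 1: Compute gcd(17, 5) = 1.
Since 1 divides 3, solutions exist.

Step 2: Find a particular solution using extended Euclidean algorithm.
We get p₀ = -6, q₀ = 21.
Check: 17*-6 + 5*21 = 3 = 3 ✓

Step 3: Write the general solution.
p = -6 + (5/1)t = -6 + 5t
q = 21 - (17/1)t = 21 - 17t
for any integer t.

p = -6 + 5t, q = 21 - 17t for integer t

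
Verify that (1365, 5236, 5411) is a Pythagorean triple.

Compute a² + b² = 1365² + 5236² = 1863225 + 27415696 = 29278921
Compute c² = 5411² = 29278921
Since 29278921 = 29278921, confirmed.

Yes, it is a Pythagorean triple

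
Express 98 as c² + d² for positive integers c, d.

We need to find integers c, d > 0 such that c² + d² = 98.
Trying c = 7: d² = 98 - 7² = 98 - 49 = 49
d = 7
Check: 7² + 7² = 49 + 49 = 98 ✓

98 = 7² + 7²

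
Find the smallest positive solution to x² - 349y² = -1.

We need x² = 349y² - 1. Try successive y:
y = 1: x² = 349·1² - 1 = 348, not a perfect square
y = 2: x² = 349·2² - 1 = 1395, not a perfect square
y = 3: x² = 349·3² - 1 = 3140, not a perfect square
...
y = 493: x² = 349·493² - 1 = 84824100 = 9210² ✓
Check: 9210² - 349·493² = 84824100 - 84824101 = -1 ✓

x = 9210, y = 493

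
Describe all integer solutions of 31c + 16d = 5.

Step 1: Compute gcd(31, 16) = 1.
Since 1 divides 5, solutions exist.

Step 2: Find a particular solution using extended Euclidean algorithm.
We get c₀ = -5, d₀ = 10.
Check: 31*-5 + 16*10 = 5 = 5 ✓

Step 3: Write the general solution.
c = -5 + (16/1)t = -5 + 16t
d = 10 - (31/1)t = 10 - 31t
for any integer t.

c = -5 + 16t, d = 10 - 31t for integer t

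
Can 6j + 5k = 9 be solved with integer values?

Step 1: Compute gcd(6, 5).
gcd(6, 5) = 1

Step 2: Check divisibility.
Does 1 divide 9? 9 = 1 x 9, so yes.

By the theorem on linear Diophantine equations, 6j + 5k = 9 has integer solutions if and only if gcd(6, 5) divides 9. Since 1 | 9, solutions exist.

Yes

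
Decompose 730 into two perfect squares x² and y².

We need to find integers x, y > 0 such that x² + y² = 730.
Trying x = 1: y² = 730 - 1² = 730 - 1 = 729
y = 27
Check: 1² + 27² = 1 + 729 = 730 ✓

730 = 1² + 27²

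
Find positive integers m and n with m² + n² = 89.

We need to find integers m, n > 0 such that m² + n² = 89.
Trying m = 5: n² = 89 - 5² = 89 - 25 = 64
n = 8
Check: 5² + 8² = 25 + 64 = 89 ✓

89 = 5² + 8²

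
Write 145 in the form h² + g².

We need to find integers h, g > 0 such that h² + g² = 145.
Trying h = 1: g² = 145 - 1² = 145 - 1 = 144
g = 12
Check: 1² + 12² = 1 + 144 = 145 ✓

145 = 1² + 12²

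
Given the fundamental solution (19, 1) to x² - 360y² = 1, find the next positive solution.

Solutions to x² - Dy² = 1 are generated by powers of (x₀ + y₀√D).
The next solution satisfies x₁ + y₁√360 = (x₀ + y₀√360)², giving:
x₁ = x₀² + 360y₀² = 19² + 360·1² = 361 + 360 = 721
y₁ = 2x₀y₀ = 2·19·1 = 38

Verify: 721² - 360·38² = 519841 - 519840 = 1 ✓

x = 721, y = 38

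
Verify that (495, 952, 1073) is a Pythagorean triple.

Compute a² + b² = 495² + 952² = 245025 + 906304 = 1151329
Compute c² = 1073² = 1151329
Since 1151329 = 1151329, confirmed.

Yes, it is a Pythagorean triple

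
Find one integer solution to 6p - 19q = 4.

Step 1: Check solvability.
gcd(6, 19) = 1
Since 1 divides 4, solutions exist.

Step 2: Apply extended Euclidean algorithm to find gcd.
We find integers such that 6*x0 + 19*y0 = 1

Step 3: Scale the particular solution.
Multiply by 4/1 = 4:
p = -12, q = -4

Step 4: Verify.
6*(-12) - 19*(-4) = 4 = 4 ✓

p = -12, q = -4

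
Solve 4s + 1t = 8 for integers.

Step 1: Check solvability.
gcd(4, 1) = 1
Since 1 divides 8, solutions exist.

Step 2: Apply extended Euclidean algorithm to find gcd.
We find integers such that 4*x0 + 1*y0 = 1

Step 3: Scale the particular solution.
Multiply by 8/1 = 8:
s = 0, t = 8

Step 4: Verify.
4*(0) + 1*(8) = 8 = 8 ✓

s = 0, t = 8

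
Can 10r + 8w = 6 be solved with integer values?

Step 1: Compute gcd(10, 8).
gcd(10, 8) = 2

Step 2: Check divisibility.
Does 2 divide 6? 6 = 2 x 3, so yes.

By the theorem on linear Diophantine equations, 10r + 8w = 6 has integer solutions if and only if gcd(10, 8) divides 6. Since 2 | 6, solutions exist.

Yes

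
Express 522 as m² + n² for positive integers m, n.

We need to find integers m, n > 0 such that m² + n² = 522.
Trying m = 9: n² = 522 - 9² = 522 - 81 = 441
n = 21
Check: 9² + 21² = 81 + 441 = 522 ✓

522 = 9² + 21²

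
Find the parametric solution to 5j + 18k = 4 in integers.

Step 1: Compute gcd(5, 18) = 1.
Since 1 divides 4, solutions exist.

Step 2: Find a particular solution using extended Euclidean algorithm.
We get j₀ = -28, k₀ = 8.
Check: 5*-28 + 18*8 = 4 = 4 ✓

Step 3: Write the general solution.
j = -28 + (18/1)t = -28 + 18t
k = 8 - (5/1)t = 8 - 5t
for any integer t.

j = -28 + 18t, k = 8 - 5t for integer t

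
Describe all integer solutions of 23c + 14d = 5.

Step 1: Compute gcd(23, 14) = 1.
Since 1 divides 5, solutions exist.

Step 2: Find a particular solution using extended Euclidean algorithm.
We get c₀ = -15, d₀ = 25.
Check: 23*-15 + 14*25 = 5 = 5 ✓

Step 3: Write the general solution.
c = -15 + (14/1)t = -15 + 14t
d = 25 - (23/1)t = 25 - 23t
for any integer t.

c = -15 + 14t, d = 25 - 23t for integer t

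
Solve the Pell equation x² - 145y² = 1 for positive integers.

We seek the smallest positive integers (x, y) with x² - 145y² = 1, i.e., x² = 145y² + 1.
Try successive y values:
y = 1: x² = 145·1² + 1 = 146, not a perfect square
y = 2: x² = 145·2² + 1 = 581, not a perfect square
y = 3: x² = 145·3² + 1 = 1306, not a perfect square
... continuing the search (or via continued fractions) ...
y = 24: x² = 145·24² + 1 = 83521, x = 289 ✓

Verify: 289² - 145·24² = 83521 - 83520 = 1 ✓

x = 289, y = 24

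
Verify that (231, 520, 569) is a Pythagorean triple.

Compute a² + b² = 231² + 520² = 53361 + 270400 = 323761
Compute c² = 569² = 323761
Since 323761 = 323761, confirmed.

Yes, it is a Pythagorean triple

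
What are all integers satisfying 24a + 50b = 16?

Step 1: Compute gcd(24, 50) = 2.
Since 2 divides 16, solutions exist.

Step 2: Find a particular solution using extended Euclidean algorithm.
We get a₀ = -16, b₀ = 8.
Check: 24*-16 + 50*8 = 16 = 16 ✓

Step 3: Write the general solution.
a = -16 + (50/2)t = -16 + 25t
b = 8 - (24/2)t = 8 - 12t
for any integer t.

a = -16 + 25t, b = 8 - 12t for integer t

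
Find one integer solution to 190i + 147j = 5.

Step 1: Check solvability.
gcd(190, 147) = 1
Since 1 divides 5, solutions exist.

Step 2: Apply extended Euclidean algorithm to find gcd.
We find integers such that 190*x0 + 147*y0 = 1

Step 3: Scale the particular solution.
Multiply by 5/1 = 5:
i = -205, j = 265

Step 4: Verify.
190*(-205) + 147*(265) = 5 = 5 ✓

i = -205, j = 265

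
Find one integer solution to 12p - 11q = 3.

Step 1: Check solvability.
gcd(12, 11) = 1
Since 1 divides 3, solutions exist.

Step 2: Apply extended Euclidean algorithm to find gcd.
We find integers such that 12*x0 + 11*y0 = 1

Step 3: Scale the particular solution.
Multiply by 3/1 = 3:
p = 3, q = 3

Step 4: Verify.
12*(3) - 11*(3) = 3 = 3 ✓

p = 3, q = 3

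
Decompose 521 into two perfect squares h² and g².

We need to find integers h, g > 0 such that h² + g² = 521.
Trying h = 11: g² = 521 - 11² = 521 - 121 = 400
g = 20
Check: 11² + 20² = 121 + 400 = 521 ✓

521 = 11² + 20²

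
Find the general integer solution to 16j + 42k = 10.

Step 1: Compute gcd(16, 42) = 2.
Since 2 divides 10, solutions exist.

Step 2: Find a particular solution using extended Euclidean algorithm.
We get j₀ = 40, k₀ = -15.
Check: 16*40 + 42*-15 = 10 = 10 ✓

Step 3: Write the general solution.
j = 40 + (42/2)t = 40 + 21t
k = -15 - (16/2)t = -15 - 8t
for any integer t.

j = 40 + 21t, k = -15 - 8t for integer t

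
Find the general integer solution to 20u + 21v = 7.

Step 1: Compute gcd(20, 21) = 1.
Since 1 divides 7, solutions exist.

Step 2: Find a particular solution using extended Euclidean algorithm.
We get u₀ = -7, v₀ = 7.
Check: 20*-7 + 21*7 = 7 = 7 ✓

Step 3: Write the general solution.
u = -7 + (21/1)t = -7 + 21t
v = 7 - (20/1)t = 7 - 20t
for any integer t.

u = -7 + 21t, v = 7 - 20t for integer t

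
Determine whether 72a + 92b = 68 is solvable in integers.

Step 1: Compute gcd(72, 92).
gcd(72, 92) = 4

Step 2: Check divisibility.
Does 4 divide 68? 68 = 4 x 17, so yes.

By the theorem on linear Diophantine equations, 72a + 92b = 68 has integer solutions if and only if gcd(72, 92) divides 68. Since 4 | 68, solutions exist.

Yes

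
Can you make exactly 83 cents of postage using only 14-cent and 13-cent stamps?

We need non-negative x, y with 14x + 13y = 83.
gcd(14, 13) = 1 divides 83, so integer solutions exist.
Search for a non-negative one: x = 5 gives 13y = 83 - 70 = 13, so y = 1.
Check: 14·5 + 13·1 = 83 ✓

Yes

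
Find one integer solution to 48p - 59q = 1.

Step 1: Check solvability.
gcd(48, 59) = 1
Since 1 divides 1, solutions exist.

Step 2: Apply extended Euclidean algorithm to find gcd.
We find integers such that 48*x0 + 59*y0 = 1

Step 3: Scale the particular solution.
Multiply by 1/1 = 1:
p = 16, q = 13

Step 4: Verify.
48*(16) - 59*(13) = 1 = 1 ✓

p = 16, q = 13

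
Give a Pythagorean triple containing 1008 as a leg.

We need the other leg and hypotenuse such that 1008² + x² = c².
Take x = 5244, c = 5340: 1008² + 5244² = 1016064 + 27499536 = 28515600 = 5340² ✓
Triple: (5244, 1008, 5340)

(5244, 1008, 5340)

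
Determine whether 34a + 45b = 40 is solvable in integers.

Step 1: Compute gcd(34, 45).
gcd(34, 45) = 1

Step 2: Check divisibility.
Does 1 divide 40? 40 = 1 x 40, so yes.

By the theorem on linear Diophantine equations, 34a + 45b = 40 has integer solutions if and only if gcd(34, 45) divides 40. Since 1 | 40, solutions exist.

Yes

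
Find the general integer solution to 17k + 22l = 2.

Step 1: Compute gcd(17, 22) = 1.
Since 1 divides 2, solutions exist.

Step 2: Find a particular solution using extended Euclidean algorithm.
We get k₀ = -18, l₀ = 14.
Check: 17*-18 + 22*14 = 2 = 2 ✓

Step 3: Write the general solution.
k = -18 + (22/1)t = -18 + 22t
l = 14 - (17/1)t = 14 - 17t
for any integer t.

k = -18 + 22t, l = 14 - 17t for integer t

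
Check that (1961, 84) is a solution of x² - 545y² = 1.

Compute x² = 1961² = 3845521
Compute 545y² = 545·84² = 545·7056 = 3845520
x² - 545y² = 3845521 - 3845520 = 1
Since this equals 1, (1961, 84) is a solution.

Yes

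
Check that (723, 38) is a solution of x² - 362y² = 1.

Compute x² = 723² = 522729
Compute 362y² = 362·38² = 362·1444 = 522728
x² - 362y² = 522729 - 522728 = 1
Since this equals 1, (723, 38) is a solution.

Yes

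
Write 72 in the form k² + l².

We need to find integers k, l > 0 such that k² + l² = 72.
Trying k = 6: l² = 72 - 6² = 72 - 36 = 36
l = 6
Check: 6² + 6² = 36 + 36 = 72 ✓

72 = 6² + 6²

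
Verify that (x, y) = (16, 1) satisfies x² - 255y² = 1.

Compute x² = 16² = 256
Compute 255y² = 255·1² = 255·1 = 255
x² - 255y² = 256 - 255 = 1
Since this equals 1, (16, 1) is a solution.

Yes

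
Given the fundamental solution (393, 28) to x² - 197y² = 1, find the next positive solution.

Solutions to x² - Dy² = 1 are generated by powers of (x₀ + y₀√D).
The next solution satisfies x₁ + y₁√197 = (x₀ + y₀√197)², giving:
x₁ = x₀² + 197y₀² = 393² + 197·28² = 154449 + 154448 = 308897
y₁ = 2x₀y₀ = 2·393·28 = 22008

Verify: 308897² - 197·22008² = 95417356609 - 95417356608 = 1 ✓

x = 308897, y = 22008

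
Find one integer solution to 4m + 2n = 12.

Step 1: Check solvability.
gcd(4, 2) = 2
Since 2 divides 12, solutions exist.

Step 2: Apply extended Euclidean algorithm to find gcd.
We find integers such that 4*x0 + 2*y0 = 2

Step 3: Scale the particular solution.
Multiply by 12/2 = 6:
m = 0, n = 6

Step 4: Verify.
4*(0) + 2*(6) = 12 = 12 ✓

m = 0, n = 6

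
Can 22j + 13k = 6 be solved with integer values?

Step 1: Compute gcd(22, 13).
gcd(22, 13) = 1

Step 2: Check divisibility.
Does 1 divide 6? 6 = 1 x 6, so yes.

By the theorem on linear Diophantine equations, 22j + 13k = 6 has integer solutions if and only if gcd(22, 13) divides 6. Since 1 | 6, solutions exist.

Yes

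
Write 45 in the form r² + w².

We need to find integers r, w > 0 such that r² + w² = 45.
Trying r = 3: w² = 45 - 3² = 45 - 9 = 36
w = 6
Check: 3² + 6² = 9 + 36 = 45 ✓

45 = 3² + 6²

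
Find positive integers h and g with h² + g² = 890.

We need to find integers h, g > 0 such that h² + g² = 890.
Trying h = 7: g² = 890 - 7² = 890 - 49 = 841
g = 29
Check: 7² + 29² = 49 + 841 = 890 ✓

890 = 7² + 29²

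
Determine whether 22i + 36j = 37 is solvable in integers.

Step 1: Compute gcd(22, 36).
gcd(22, 36) = 2

Step 2: Check divisibility.
Does 2 divide 37? 37 = 2 x 18 + 1, so no.

By the theorem on linear Diophantine equations, 22i + 36j = 37 has integer solutions if and only if gcd(22, 36) divides 37. Since 2 does not divide 37, no solutions exist.

No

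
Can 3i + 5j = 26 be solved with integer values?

Step 1: Compute gcd(3, 5).
gcd(3, 5) = 1

Step 2: Check divisibility.
Does 1 divide 26? 26 = 1 x 26, so yes.

By the theorem on linear Diophantine equations, 3i + 5j = 26 has integer solutions if and only if gcd(3, 5) divides 26. Since 1 | 26, solutions exist.

Yes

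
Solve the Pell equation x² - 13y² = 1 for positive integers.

We seek the smallest positive integers (x, y) with x² - 13y² = 1, i.e., x² = 13y² + 1.
Try successive y values:
y = 1: x² = 13·1² + 1 = 14, not a perfect square
y = 2: x² = 13·2² + 1 = 53, not a perfect square
y = 3: x² = 13·3² + 1 = 118, not a perfect square
... continuing the search (or via continued fractions) ...
y = 180: x² = 13·180² + 1 = 421201, x = 649 ✓

Verify: 649² - 13·180² = 421201 - 421200 = 1 ✓

x = 649, y = 180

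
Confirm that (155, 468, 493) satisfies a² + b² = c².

Compute a² + b² = 155² + 468² = 24025 + 219024 = 243049
Compute c² = 493² = 243049
Since 243049 = 243049, confirmed.

Yes, it is a Pythagorean triple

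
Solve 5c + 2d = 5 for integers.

Step 1: Check solvability.
gcd(5, 2) = 1
Since 1 divides 5, solutions exist.

Step 2: Apply extended Euclidean algorithm to find gcd.
We find integers such that 5*x0 + 2*y0 = 1

Step 3: Scale the particular solution.
Multiply by 5/1 = 5:
c = 5, d = -10

Step 4: Verify.
5*(5) + 2*(-10) = 5 = 5 ✓

c = 5, d = -10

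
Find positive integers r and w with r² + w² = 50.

We need to find integers r, w > 0 such that r² + w² = 50.
Trying r = 1: w² = 50 - 1² = 50 - 1 = 49
w = 7
Check: 1² + 7² = 1 + 49 = 50 ✓

50 = 1² + 7²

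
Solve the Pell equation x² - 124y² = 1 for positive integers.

We seek the smallest positive integers (x, y) with x² - 124y² = 1, i.e., x² = 124y² + 1.
Try successive y values:
y = 1: x² = 124·1² + 1 = 125, not a perfect square
y = 2: x² = 124·2² + 1 = 497, not a perfect square
y = 3: x² = 124·3² + 1 = 1117, not a perfect square
... continuing the search (or via continued fractions) ...
y = 414960: x² = 124·414960² + 1 = 21351783398401, x = 4620799 ✓

Verify: 4620799² - 124·414960² = 21351783398401 - 21351783398400 = 1 ✓

x = 4620799, y = 414960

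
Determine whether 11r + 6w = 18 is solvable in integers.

Step 1: Compute gcd(11, 6).
gcd(11, 6) = 1

Step 2: Check divisibility.
Does 1 divide 18? 18 = 1 x 18, so yes.

By the theorem on linear Diophantine equations, 11r + 6w = 18 has integer solutions if and only if gcd(11, 6) divides 18. Since 1 | 18, solutions exist.

Yes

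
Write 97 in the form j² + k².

We need to find integers j, k > 0 such that j² + k² = 97.
Trying j = 4: k² = 97 - 4² = 97 - 16 = 81
k = 9
Check: 4² + 9² = 16 + 81 = 97 ✓

97 = 4² + 9²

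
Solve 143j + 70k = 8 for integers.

Step 1: Check solvability.
gcd(143, 70) = 1
Since 1 divides 8, solutions exist.

Step 2: Apply extended Euclidean algorithm to find gcd.
We find integers such that 143*x0 + 70*y0 = 1

Step 3: Scale the particular solution.
Multiply by 8/1 = 8:
j = -184, k = 376

Step 4: Verify.
143*(-184) + 70*(376) = 8 = 8 ✓

j = -184, k = 376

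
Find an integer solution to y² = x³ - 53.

Try small integer x values and check whether x³ - 53 is a perfect square.
x = 9: x³ - 53 = 9³ - 53 = 729 - 53 = 676
Is 676 a perfect square? 26² = 676 ✓
So (x, y) = (9, 26) is a solution.

x = 9, y = 26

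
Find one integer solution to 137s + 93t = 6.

Step 1: Check solvability.
gcd(137, 93) = 1
Since 1 divides 6, solutions exist.

Step 2: Apply extended Euclidean algorithm to find gcd.
We find integers such that 137*x0 + 93*y0 = 1

Step 3: Scale the particular solution.
Multiply by 6/1 = 6:
s = -114, t = 168

Step 4: Verify.
137*(-114) + 93*(168) = 6 = 6 ✓

s = -114, t = 168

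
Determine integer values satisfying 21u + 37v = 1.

Step 1: Check solvability.
gcd(21, 37) = 1
Since 1 divides 1, solutions exist.

Step 2: Apply extended Euclidean algorithm to find gcd.
We find integers such that 21*x0 + 37*y0 = 1

Step 3: Scale the particular solution.
Multiply by 1/1 = 1:
u = -7, v = 4

Step 4: Verify.
21*(-7) + 37*(4) = 1 = 1 ✓

u = -7, v = 4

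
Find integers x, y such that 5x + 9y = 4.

Step 1: Check solvability.
gcd(5, 9) = 1
Since 1 divides 4, solutions exist.

Step 2: Apply extended Euclidean algorithm to find gcd.
We find integers such that 5*x0 + 9*y0 = 1

Step 3: Scale the particular solution.
Multiply by 4/1 = 4:
x = 8, y = -4

Step 4: Verify.
5*(8) + 9*(-4) = 4 = 4 ✓

x = 8, y = -4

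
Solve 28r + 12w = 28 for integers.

Step 1: Check solvability.
gcd(28, 12) = 4
Since 4 divides 28, solutions exist.

Step 2: Apply extended Euclidean algorithm to find gcd.
We find integers such that 28*x0 + 12*y0 = 4

Step 3: Scale the particular solution.
Multiply by 28/4 = 7:
r = 7, w = -14

Step 4: Verify.
28*(7) + 12*(-14) = 28 = 28 ✓

r = 7, w = -14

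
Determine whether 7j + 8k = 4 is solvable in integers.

Step 1: Compute gcd(7, 8).
gcd(7, 8) = 1

Step 2: Check divisibility.
Does 1 divide 4? 4 = 1 x 4, so yes.

By the theorem on linear Diophantine equations, 7j + 8k = 4 has integer solutions if and only if gcd(7, 8) divides 4. Since 1 | 4, solutions exist.

Yes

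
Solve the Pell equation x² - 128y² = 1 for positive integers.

We seek the smallest positive integers (x, y) with x² - 128y² = 1, i.e., x² = 128y² + 1.
Try successive y values:
y = 1: x² = 128·1² + 1 = 129, not a perfect square
y = 2: x² = 128·2² + 1 = 513, not a perfect square
y = 3: x² = 128·3² + 1 = 1153, not a perfect square
... continuing the search (or via continued fractions) ...
y = 51: x² = 128·51² + 1 = 332929, x = 577 ✓

Verify: 577² - 128·51² = 332929 - 332928 = 1 ✓

x = 577, y = 51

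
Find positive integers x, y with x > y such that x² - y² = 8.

Factor: x² - y² = (x+y)(x-y) = 8.
We need two factors of 8 with the same parity.
Use x+y = 4 and x-y = 2 (product 4·2 = 8).
Adding: 2x = 6, so x = 3.
Subtracting: 2y = 2, so y = 1.
Check: 3² - 1² = 9 - 1 = 8 ✓

x = 3, y = 1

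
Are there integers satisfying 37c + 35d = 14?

Step 1: Compute gcd(37, 35).
gcd(37, 35) = 1

Step 2: Check divisibility.
Does 1 divide 14? 14 = 1 x 14, so yes.

By the theorem on linear Diophantine equations, 37c + 35d = 14 has integer solutions if and only if gcd(37, 35) divides 14. Since 1 | 14, solutions exist.

Yes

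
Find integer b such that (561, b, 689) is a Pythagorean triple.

b² = c² - a² = 689² - 561² = 474721 - 314721 = 160000
b = sqrt(160000) = 400

400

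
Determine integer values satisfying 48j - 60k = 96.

Step 1: Check solvability.
gcd(48, 60) = 12
Since 12 divides 96, solutions exist.

Step 2: Apply extended Euclidean algorithm to find gcd.
We find integers such that 48*x0 + 60*y0 = 12

Step 3: Scale the particular solution.
Multiply by 96/12 = 8:
j = -8, k = -8

Step 4: Verify.
48*(-8) - 60*(-8) = 96 = 96 ✓

j = -8, k = -8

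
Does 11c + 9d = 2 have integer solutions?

Step 1: Compute gcd(11, 9).
gcd(11, 9) = 1

Step 2: Check divisibility.
Does 1 divide 2? 2 = 1 x 2, so yes.

By the theorem on linear Diophantine equations, 11c + 9d = 2 has integer solutions if and only if gcd(11, 9) divides 2. Since 1 | 2, solutions exist.

Yes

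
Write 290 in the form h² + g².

We need to find integers h, g > 0 such that h² + g² = 290.
Trying h = 1: g² = 290 - 1² = 290 - 1 = 289
g = 17
Check: 1² + 17² = 1 + 289 = 290 ✓

290 = 1² + 17²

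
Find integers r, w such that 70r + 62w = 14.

Step 1: Check solvability.
gcd(70, 62) = 2
Since 2 divides 14, solutions exist.

Step 2: Apply extended Euclidean algorithm to find gcd.
We find integers such that 70*x0 + 62*y0 = 2

Step 3: Scale the particular solution.
Multiply by 14/2 = 7:
r = 56, w = -63

Step 4: Verify.
70*(56) + 62*(-63) = 14 = 14 ✓

r = 56, w = -63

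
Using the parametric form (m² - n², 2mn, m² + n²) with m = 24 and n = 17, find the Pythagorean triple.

a = m² - n² = 576 - 289 = 287
b = 2mn = 2·24·17 = 816
c = m² + n² = 576 + 289 = 865
Verify: 287² + 816² = 82369 + 665856 = 748225 = 865² ✓

(287, 816, 865)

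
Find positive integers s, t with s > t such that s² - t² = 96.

Factor: s² - t² = (s+t)(s-t) = 96.
We need two factors of 96 with the same parity.
Use s+t = 48 and s-t = 2 (product 48·2 = 96).
Adding: 2s = 50, so s = 25.
Subtracting: 2t = 46, so t = 23.
Check: 25² - 23² = 625 - 529 = 96 ✓

s = 25, t = 23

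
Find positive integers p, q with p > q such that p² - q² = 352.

Factor: p² - q² = (p+q)(p-q) = 352.
We need two factors of 352 with the same parity.
Use p+q = 176 and p-q = 2 (product 176·2 = 352).
Adding: 2p = 178, so p = 89.
Subtracting: 2q = 174, so q = 87.
Check: 89² - 87² = 7921 - 7569 = 352 ✓

p = 89, q = 87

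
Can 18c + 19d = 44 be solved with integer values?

Step 1: Compute gcd(18, 19).
gcd(18, 19) = 1

Step 2: Check divisibility.
Does 1 divide 44? 44 = 1 x 44, so yes.

By the theorem on linear Diophantine equations, 18c + 19d = 44 has integer solutions if and only if gcd(18, 19) divides 44. Since 1 | 44, solutions exist.

Yes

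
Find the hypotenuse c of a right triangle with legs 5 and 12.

c² = a² + b² = 5² + 12² = 25 + 144 = 169
c = 13

13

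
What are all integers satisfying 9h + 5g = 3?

Step 1: Compute gcd(9, 5) = 1.
Since 1 divides 3, solutions exist.

Step 2: Find a particular solution using extended Euclidean algorithm.
We get h₀ = -3, g₀ = 6.
Check: 9*-3 + 5*6 = 3 = 3 ✓

Step 3: Write the general solution.
h = -3 + (5/1)t = -3 + 5t
g = 6 - (9/1)t = 6 - 9t
for any integer t.

h = -3 + 5t, g = 6 - 9t for integer t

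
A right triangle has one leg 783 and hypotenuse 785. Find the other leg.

b² = c² - a² = 616225 - 613089 = 3136
b = 56

56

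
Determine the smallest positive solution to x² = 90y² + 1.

We seek the smallest positive integers (x, y) with x² - 90y² = 1, i.e., x² = 90y² + 1.
Try successive y values:
y = 1: x² = 90·1² + 1 = 91, not a perfect square
y = 2: x² = 90·2² + 1 = 361, x = 19 ✓

Verify: 19² - 90·2² = 361 - 360 = 1 ✓

x = 19, y = 2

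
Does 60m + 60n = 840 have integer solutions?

Step 1: Compute gcd(60, 60).
gcd(60, 60) = 60

Step 2: Check divisibility.
Does 60 divide 840? 840 = 60 x 14, so yes.

By the theorem on linear Diophantine equations, 60m + 60n = 840 has integer solutions if and only if gcd(60, 60) divides 840. Since 60 | 840, solutions exist.

Yes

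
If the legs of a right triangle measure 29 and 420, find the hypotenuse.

c² = a² + b² = 29² + 420² = 841 + 176400 = 177241
c = 421

421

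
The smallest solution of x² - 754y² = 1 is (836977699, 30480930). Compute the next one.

Solutions to x² - Dy² = 1 are generated by powers of (x₀ + y₀√D).
The next solution satisfies x₁ + y₁√754 = (x₀ + y₀√754)², giving:
x₁ = x₀² + 754y₀² = 836977699² + 754·30480930² = 700531668623334601 + 700531668623334600 = 1401063337246669201
y₁ = 2x₀y₀ = 2·836977699·30480930 = 51023717309560140

Verify: 1401063337246669201² - 754·51023717309560140² = 1962978474976773916837213168721978401 - 1962978474976773916837213168721978400 = 1 ✓

x = 1401063337246669201, y = 51023717309560140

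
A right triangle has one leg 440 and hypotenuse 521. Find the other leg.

a² = c² - b² = 271441 - 193600 = 77841
a = 279

279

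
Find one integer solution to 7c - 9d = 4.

Step 1: Check solvability.
gcd(7, 9) = 1
Since 1 divides 4, solutions exist.

Step 2: Apply extended Euclidean algorithm to find gcd.
We find integers such that 7*x0 + 9*y0 = 1

Step 3: Scale the particular solution.
Multiply by 4/1 = 4:
c = 16, d = 12

Step 4: Verify.
7*(16) - 9*(12) = 4 = 4 ✓

c = 16, d = 12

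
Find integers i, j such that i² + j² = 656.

We need to find integers i, j > 0 such that i² + j² = 656.
Trying i = 16: j² = 656 - 16² = 656 - 256 = 400
j = 20
Check: 16² + 20² = 256 + 400 = 656 ✓

656 = 16² + 20²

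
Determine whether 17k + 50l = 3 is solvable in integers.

Step 1: Compute gcd(17, 50).
gcd(17, 50) = 1

Step 2: Check divisibility.
Does 1 divide 3? 3 = 1 x 3, so yes.

By the theorem on linear Diophantine equations, 17k + 50l = 3 has integer solutions if and only if gcd(17, 50) divides 3. Since 1 | 3, solutions exist.

Yes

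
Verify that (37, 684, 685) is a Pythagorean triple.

Compute a² + b² = 37² + 684² = 1369 + 467856 = 469225
Compute c² = 685² = 469225
Since 469225 = 469225, confirmed.

Yes, it is a Pythagorean triple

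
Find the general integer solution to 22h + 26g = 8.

Step 1: Compute gcd(22, 26) = 2.
Since 2 divides 8, solutions exist.

Step 2: Find a particular solution using extended Euclidean algorithm.
We get h₀ = 24, g₀ = -20.
Check: 22*24 + 26*-20 = 8 = 8 ✓

Step 3: Write the general solution.
h = 24 + (26/2)t = 24 + 13t
g = -20 - (22/2)t = -20 - 11t
for any integer t.

h = 24 + 13t, g = -20 - 11t for integer t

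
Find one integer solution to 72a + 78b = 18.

Step 1: Check solvability.
gcd(72, 78) = 6
Since 6 divides 18, solutions exist.

Step 2: Apply extended Euclidean algorithm to find gcd.
We find integers such that 72*x0 + 78*y0 = 6

Step 3: Scale the particular solution.
Multiply by 18/6 = 3:
a = -3, b = 3

Step 4: Verify.
72*(-3) + 78*(3) = 18 = 18 ✓

a = -3, b = 3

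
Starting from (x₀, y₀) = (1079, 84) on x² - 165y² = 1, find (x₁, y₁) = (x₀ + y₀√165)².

Solutions to x² - Dy² = 1 are generated by powers of (x₀ + y₀√D).
The next solution satisfies x₁ + y₁√165 = (x₀ + y₀√165)², giving:
x₁ = x₀² + 165y₀² = 1079² + 165·84² = 1164241 + 1164240 = 2328481
y₁ = 2x₀y₀ = 2·1079·84 = 181272

Verify: 2328481² - 165·181272² = 5421823767361 - 5421823767360 = 1 ✓

x = 2328481, y = 181272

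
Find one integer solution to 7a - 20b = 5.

Step 1: Check solvability.
gcd(7, 20) = 1
Since 1 divides 5, solutions exist.

Step 2: Apply extended Euclidean algorithm to find gcd.
We find integers such that 7*x0 + 20*y0 = 1

Step 3: Scale the particular solution.
Multiply by 5/1 = 5:
a = 15, b = 5

Step 4: Verify.
7*(15) - 20*(5) = 5 = 5 ✓

a = 15, b = 5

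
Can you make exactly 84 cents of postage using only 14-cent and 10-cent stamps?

We need non-negative x, y with 14x + 10y = 84.
gcd(14, 10) = 2 divides 84, so integer solutions exist.
Search for a non-negative one: x = 1 gives 10y = 84 - 14 = 70, so y = 7.
Check: 14·1 + 10·7 = 84 ✓

Yes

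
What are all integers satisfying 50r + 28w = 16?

Step 1: Compute gcd(50, 28) = 2.
Since 2 divides 16, solutions exist.

Step 2: Find a particular solution using extended Euclidean algorithm.
We get r₀ = -40, w₀ = 72.
Check: 50*-40 + 28*72 = 16 = 16 ✓

Step 3: Write the general solution.
r = -40 + (28/2)t = -40 + 14t
w = 72 - (50/2)t = 72 - 25t
for any integer t.

r = -40 + 14t, w = 72 - 25t for integer t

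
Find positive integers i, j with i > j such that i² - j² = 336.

Factor: i² - j² = (i+j)(i-j) = 336.
We need two factors of 336 with the same parity.
Use i+j = 168 and i-j = 2 (product 168·2 = 336).
Adding: 2i = 170, so i = 85.
Subtracting: 2j = 166, so j = 83.
Check: 85² - 83² = 7225 - 6889 = 336 ✓

i = 85, j = 83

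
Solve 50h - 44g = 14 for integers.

Step 1: Check solvability.
gcd(50, 44) = 2
Since 2 divides 14, solutions exist.

Step 2: Apply extended Euclidean algorithm to find gcd.
We find integers such that 50*x0 + 44*y0 = 2

Step 3: Scale the particular solution.
Multiply by 14/2 = 7:
h = -49, g = -56

Step 4: Verify.
50*(-49) - 44*(-56) = 14 = 14 ✓

h = -49, g = -56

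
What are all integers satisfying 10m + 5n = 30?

Step 1: Compute gcd(10, 5) = 5.
Since 5 divides 30, solutions exist.

Step 2: Find a particular solution using extended Euclidean algorithm.
We get m₀ = 0, n₀ = 6.
Check: 10*0 + 5*6 = 30 = 30 ✓

Step 3: Write the general solution.
m = 0 + (5/5)t = 0 + 1t
n = 6 - (10/5)t = 6 - 2t
for any integer t.

m = 0 + 1t, n = 6 - 2t for integer t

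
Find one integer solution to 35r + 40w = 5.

Step 1: Check solvability.
gcd(35, 40) = 5
Since 5 divides 5, solutions exist.

Step 2: Apply extended Euclidean algorithm to find gcd.
We find integers such that 35*x0 + 40*y0 = 5

Step 3: Scale the particular solution.
Multiply by 5/5 = 1:
r = -1, w = 1

Step 4: Verify.
35*(-1) + 40*(1) = 5 = 5 ✓

r = -1, w = 1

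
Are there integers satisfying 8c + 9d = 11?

Step 1: Compute gcd(8, 9).
gcd(8, 9) = 1

Step 2: Check divisibility.
Does 1 divide 11? 11 = 1 x 11, so yes.

By the theorem on linear Diophantine equations, 8c + 9d = 11 has integer solutions if and only if gcd(8, 9) divides 11. Since 1 | 11, solutions exist.

Yes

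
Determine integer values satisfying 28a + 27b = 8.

Step 1: Check solvability.
gcd(28, 27) = 1
Since 1 divides 8, solutions exist.

Step 2: Apply extended Euclidean algorithm to find gcd.
We find integers such that 28*x0 + 27*y0 = 1

Step 3: Scale the particular solution.
Multiply by 8/1 = 8:
a = 8, b = -8

Step 4: Verify.
28*(8) + 27*(-8) = 8 = 8 ✓

a = 8, b = -8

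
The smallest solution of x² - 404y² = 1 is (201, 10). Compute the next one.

Solutions to x² - Dy² = 1 are generated by powers of (x₀ + y₀√D).
The next solution satisfies x₁ + y₁√404 = (x₀ + y₀√404)², giving:
x₁ = x₀² + 404y₀² = 201² + 404·10² = 40401 + 40400 = 80801
y₁ = 2x₀y₀ = 2·201·10 = 4020

Verify: 80801² - 404·4020² = 6528801601 - 6528801600 = 1 ✓

x = 80801, y = 4020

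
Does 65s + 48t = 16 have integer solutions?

Step 1: Compute gcd(65, 48).
gcd(65, 48) = 1

Step 2: Check divisibility.
Does 1 divide 16? 16 = 1 x 16, so yes.

By the theorem on linear Diophantine equations, 65s + 48t = 16 has integer solutions if and only if gcd(65, 48) divides 16. Since 1 | 16, solutions exist.

Yes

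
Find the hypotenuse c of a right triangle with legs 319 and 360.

c² = a² + b² = 319² + 360² = 101761 + 129600 = 231361
c = sqrt(231361) = 481

481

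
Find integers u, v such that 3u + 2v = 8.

Step 1: Check solvability.
gcd(3, 2) = 1
Since 1 divides 8, solutions exist.

Step 2: Apply extended Euclidean algorithm to find gcd.
We find integers such that 3*x0 + 2*y0 = 1

Step 3: Scale the particular solution.
Multiply by 8/1 = 8:
u = 8, v = -8

Step 4: Verify.
3*(8) + 2*(-8) = 8 = 8 ✓

u = 8, v = -8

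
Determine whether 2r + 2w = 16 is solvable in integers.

Step 1: Compute gcd(2, 2).
gcd(2, 2) = 2

Step 2: Check divisibility.
Does 2 divide 16? 16 = 2 x 8, so yes.

By the theorem on linear Diophantine equations, 2r + 2w = 16 has integer solutions if and only if gcd(2, 2) divides 16. Since 2 | 16, solutions exist.

Yes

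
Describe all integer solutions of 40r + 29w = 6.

Step 1: Compute gcd(40, 29) = 1.
Since 1 divides 6, solutions exist.

Step 2: Find a particular solution using extended Euclidean algorithm.
We get r₀ = 48, w₀ = -66.
Check: 40*48 + 29*-66 = 6 = 6 ✓

Step 3: Write the general solution.
r = 48 + (29/1)t = 48 + 29t
w = -66 - (40/1)t = -66 - 40t
for any integer t.

r = 48 + 29t, w = -66 - 40t for integer t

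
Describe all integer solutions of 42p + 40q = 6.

Step 1: Compute gcd(42, 40) = 2.
Since 2 divides 6, solutions exist.

Step 2: Find a particular solution using extended Euclidean algorithm.
We get p₀ = 3, q₀ = -3.
Check: 42*3 + 40*-3 = 6 = 6 ✓

Step 3: Write the general solution.
p = 3 + (40/2)t = 3 + 20t
q = -3 - (42/2)t = -3 - 21t
for any integer t.

p = 3 + 20t, q = -3 - 21t for integer t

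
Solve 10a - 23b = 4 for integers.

Step 1: Check solvability.
gcd(10, 23) = 1
Since 1 divides 4, solutions exist.

Step 2: Apply extended Euclidean algorithm to find gcd.
We find integers such that 10*x0 + 23*y0 = 1

Step 3: Scale the particular solution.
Multiply by 4/1 = 4:
a = 28, b = 12

Step 4: Verify.
10*(28) - 23*(12) = 4 = 4 ✓

a = 28, b = 12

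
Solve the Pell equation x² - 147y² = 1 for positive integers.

We seek the smallest positive integers (x, y) with x² - 147y² = 1, i.e., x² = 147y² + 1.
Try successive y values:
y = 1: x² = 147·1² + 1 = 148, not a perfect square
y = 2: x² = 147·2² + 1 = 589, not a perfect square
y = 3: x² = 147·3² + 1 = 1324, not a perfect square
... continuing the search (or via continued fractions) ...
y = 8: x² = 147·8² + 1 = 9409, x = 97 ✓

Verify: 97² - 147·8² = 9409 - 9408 = 1 ✓

x = 97, y = 8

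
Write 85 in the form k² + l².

We need to find integers k, l > 0 such that k² + l² = 85.
Trying k = 2: l² = 85 - 2² = 85 - 4 = 81
l = 9
Check: 2² + 9² = 4 + 81 = 85 ✓

85 = 2² + 9²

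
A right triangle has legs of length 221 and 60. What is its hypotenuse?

c² = a² + b² = 221² + 60² = 48841 + 3600 = 52441
c = 229

229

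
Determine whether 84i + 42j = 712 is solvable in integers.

Step 1: Compute gcd(84, 42).
gcd(84, 42) = 42

Step 2: Check divisibility.
Does 42 divide 712? 712 = 42 x 16 + 40, so no.

By the theorem on linear Diophantine equations, 84i + 42j = 712 has integer solutions if and only if gcd(84, 42) divides 712. Since 42 does not divide 712, no solutions exist.

No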